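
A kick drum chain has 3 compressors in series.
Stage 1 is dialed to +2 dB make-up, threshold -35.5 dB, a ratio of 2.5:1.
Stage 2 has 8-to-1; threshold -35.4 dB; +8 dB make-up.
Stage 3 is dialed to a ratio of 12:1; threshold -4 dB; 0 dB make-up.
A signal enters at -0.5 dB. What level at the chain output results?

-25.4125 dB

Stage 1: overshoot 35 dB → 35/2.5 = 14 dB → -21.5 dB; +2 dB make-up → -19.5 dB.
Stage 2: overshoot 15.9 dB → 15.9/8 = 1.9875 dB → -33.4125 dB; +8 dB make-up → -25.4125 dB.
Stage 3: -25.4125 dB is at or below the -4 dB threshold — no compression; output -25.4125 dB.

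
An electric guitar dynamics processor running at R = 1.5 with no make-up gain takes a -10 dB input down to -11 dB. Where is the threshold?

-13 dB

Input is 3 dB above T (since output overshoot × R = input overshoot: (-11 − T)·1.5 = -10 − T gives T = -13 dB).
Check: -13 + (-10 − (-13))/1.5 = -13 + 2 = -11 dB. ✓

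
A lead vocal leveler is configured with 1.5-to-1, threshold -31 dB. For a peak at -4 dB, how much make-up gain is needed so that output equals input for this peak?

9 dB

Overshoot 27 dB → 27/1.5 = 18 dB after compression, so the compressed level is -31 + 18 = -13 dB.
Make-up = target − compressed = -4 − (-13) = 9 dB.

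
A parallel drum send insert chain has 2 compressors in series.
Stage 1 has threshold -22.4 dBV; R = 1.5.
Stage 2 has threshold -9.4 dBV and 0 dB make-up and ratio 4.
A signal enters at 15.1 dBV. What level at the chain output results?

-6.4 dBV

Stage 1: overshoot 37.5 dB → 37.5/1.5 = 25 dB → 2.6 dBV.
Stage 2: 12 dB above -9.4 dBV, reduced 4:1 to 3 dB above → -6.4 dBV.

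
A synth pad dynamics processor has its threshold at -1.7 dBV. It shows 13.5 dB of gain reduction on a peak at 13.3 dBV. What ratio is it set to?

Input overshoot = 13.3 − (-1.7) = 15 dB.
Output overshoot = 15 − 13.5 = 1.5 dB.
Ratio = input overshoot / output overshoot = 15 / 1.5 = 10.

10:1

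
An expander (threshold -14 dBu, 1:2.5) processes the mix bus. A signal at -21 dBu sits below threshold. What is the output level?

-31.5 dBu

Below threshold, a 1:2.5 expander applies gain = (2.5−1)×(T − x) of attenuation.
(2.5−1) × 7 = 10.5 dB, so output = -21 − 10.5 = -31.5 dBu.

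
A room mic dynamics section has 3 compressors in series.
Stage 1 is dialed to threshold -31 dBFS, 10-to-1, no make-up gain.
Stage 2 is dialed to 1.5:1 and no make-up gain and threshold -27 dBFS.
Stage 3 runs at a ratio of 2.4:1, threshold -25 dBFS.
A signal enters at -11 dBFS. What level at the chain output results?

-29 dBFS

Stage 1: overshoot 20 dB → 20/10 = 2 dB → -29 dBFS.
Stage 2: -29 dBFS ≤ -27 dBFS, so stage 2 doesn't engage; output -29 dBFS.
Stage 3: below threshold (-29 ≤ -25); passes unchanged; output -29 dBFS.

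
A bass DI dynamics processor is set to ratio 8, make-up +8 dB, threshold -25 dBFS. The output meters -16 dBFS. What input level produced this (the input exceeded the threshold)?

-17 dBFS

Remove make-up: -16 − 8 = -24 dBFS.
The compressed level sits -24 − (-25) = 1 dB over threshold.
Before 8:1 compression the overshoot was 1 × 8 = 8 dB, so input = -25 + 8 = -17 dBFS.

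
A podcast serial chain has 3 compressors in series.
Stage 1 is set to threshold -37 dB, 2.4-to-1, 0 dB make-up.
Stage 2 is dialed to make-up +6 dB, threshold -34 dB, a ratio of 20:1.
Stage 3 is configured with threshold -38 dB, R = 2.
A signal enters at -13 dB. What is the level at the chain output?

Stage 1: -13 dB is 24 dB over -37 dB; at 2.4:1 that becomes 10 dB over, giving -27 dB.
Stage 2: -27 dB is 7 dB over -34 dB; at 20:1 that becomes 0.35 dB over, giving -33.65 dB; +6 dB make-up → -27.65 dB.
Stage 3: -27.65 dB is 10.35 dB over -38 dB; at 2:1 that becomes 5.175 dB over, giving -32.825 dB.

-32.825 dB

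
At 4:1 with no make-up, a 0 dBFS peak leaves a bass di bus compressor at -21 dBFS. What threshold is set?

-28 dBFS

Gain reduction = 0 − (-21) = 21 dB; output overshoot = GR / (R − 1) = 21 / 3 = 7 dB.
Threshold = output − output overshoot = -21 − 7 = -28 dBFS.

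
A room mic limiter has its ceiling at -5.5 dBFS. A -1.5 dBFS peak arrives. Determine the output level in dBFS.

A brickwall limiter is an ∞:1 compressor: any input above the ceiling is clamped to -5.5 dBFS.

-5.5 dBFS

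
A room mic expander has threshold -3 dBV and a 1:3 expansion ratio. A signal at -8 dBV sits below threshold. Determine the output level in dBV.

The input is 5 dB below the -3 dBV threshold.
A 1:3 expander multiplies undershoot by 3: 5 × 3 = 15 dB below threshold.
Output = -3 − 15 = -18 dBV.

-18 dBV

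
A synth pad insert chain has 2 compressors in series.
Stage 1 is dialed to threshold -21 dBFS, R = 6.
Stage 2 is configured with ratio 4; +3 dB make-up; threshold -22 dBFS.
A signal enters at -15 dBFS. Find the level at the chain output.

Stage 1: -15 dBFS is 6 dB over -21 dBFS; at 6:1 that becomes 1 dB over, giving -20 dBFS.
Stage 2: -20 dBFS is 2 dB over -22 dBFS; at 4:1 that becomes 0.5 dB over, giving -21.5 dBFS; +3 dB make-up → -18.5 dBFS.

-18.5 dBFS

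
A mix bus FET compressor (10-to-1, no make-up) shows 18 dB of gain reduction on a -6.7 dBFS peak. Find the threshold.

-26.7 dBFS

Gain reduction = -6.7 − (-24.7) = 18 dB; output overshoot = GR / (R − 1) = 18 / 9 = 2 dB.
Threshold = output − output overshoot = -24.7 − 2 = -26.7 dBFS.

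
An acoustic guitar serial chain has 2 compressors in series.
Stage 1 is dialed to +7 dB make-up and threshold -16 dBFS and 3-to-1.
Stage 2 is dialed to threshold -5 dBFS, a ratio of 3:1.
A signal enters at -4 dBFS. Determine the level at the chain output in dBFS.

Stage 1: -4 dBFS is 12 dB over -16 dBFS; at 3:1 that becomes 4 dB over, giving -12 dBFS; +7 dB make-up → -5 dBFS.
Stage 2: below threshold (-5 ≤ -5); passes unchanged; output -5 dBFS.

-5 dBFS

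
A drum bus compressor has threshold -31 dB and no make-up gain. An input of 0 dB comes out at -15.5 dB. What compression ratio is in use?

Input overshoot = 0 − (-31) = 31 dB; output overshoot = -15.5 − (-31) = 15.5 dB.
Ratio = 31 / 15.5 = 2.

2:1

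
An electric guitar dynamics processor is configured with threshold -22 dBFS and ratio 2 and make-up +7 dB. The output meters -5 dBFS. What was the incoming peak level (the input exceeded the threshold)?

Stripping the +7 dB make-up gives -12 dBFS at the gain stage.
Post-compression overshoot = -12 − (-22) = 10 dB.
Input overshoot = R × output overshoot = 20 dB → input = -22 + 20 = -2 dBFS.

-2 dBFS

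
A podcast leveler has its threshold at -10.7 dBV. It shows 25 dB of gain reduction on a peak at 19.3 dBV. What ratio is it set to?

6:1

Input overshoot = 19.3 − (-10.7) = 30 dB.
Output overshoot = 30 − 25 = 5 dB.
Ratio = input overshoot / output overshoot = 30 / 5 = 6.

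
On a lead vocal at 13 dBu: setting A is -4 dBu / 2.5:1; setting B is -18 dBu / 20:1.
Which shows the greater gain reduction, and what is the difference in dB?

A: overshoot 17 dB → output overshoot 6.8 dB → GR 10.2 dB.
B: overshoot 31 dB → output overshoot 1.55 dB → GR 29.45 dB.
B reduces 19.25 dB more.

B, by 19.25 dB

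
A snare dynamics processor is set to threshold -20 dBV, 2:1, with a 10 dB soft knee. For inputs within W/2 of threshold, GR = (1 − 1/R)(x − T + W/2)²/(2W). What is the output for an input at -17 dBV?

x − T + W/2 = -17 − (-20) + 5 = 8.
GR = (1 − 1/2) × 8² / 20 = 0.5 × 64 / 20 = 1.6 dB.
Output = -17 − 1.6 = -18.6 dBV.

-18.6 dBV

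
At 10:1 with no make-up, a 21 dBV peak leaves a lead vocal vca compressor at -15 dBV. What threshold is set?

Let T be the threshold. Output overshoot = (input overshoot)/R, so -15 − T = (21 − T)/10.
10·(-15 − T) = 21 − T → 9·T = -150 − 21 = -171.
T = -171/9 = -19 dBV.

-19 dBV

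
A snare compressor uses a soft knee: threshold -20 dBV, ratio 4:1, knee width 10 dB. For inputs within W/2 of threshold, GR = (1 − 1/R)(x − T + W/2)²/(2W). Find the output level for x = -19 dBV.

x − T + W/2 = -19 − (-20) + 5 = 6.
GR = (1 − 1/4) × 6² / 20 = 0.75 × 36 / 20 = 1.35 dB.
Output = -19 − 1.35 = -20.35 dBV.

-20.35 dBV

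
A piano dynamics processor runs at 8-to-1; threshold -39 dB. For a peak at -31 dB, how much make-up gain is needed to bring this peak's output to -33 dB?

Without make-up, output = threshold + overshoot/8 = -39 + 1 = -38 dB.
Gap to target: 5 dB.

5 dB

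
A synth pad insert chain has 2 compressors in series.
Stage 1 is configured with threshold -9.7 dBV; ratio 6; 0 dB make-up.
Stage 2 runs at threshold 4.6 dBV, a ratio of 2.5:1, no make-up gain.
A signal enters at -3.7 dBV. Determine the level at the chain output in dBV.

Stage 1: overshoot 6 dB → 6/6 = 1 dB → -8.7 dBV.
Stage 2: below threshold (-8.7 ≤ 4.6); passes unchanged; output -8.7 dBV.

-8.7 dBV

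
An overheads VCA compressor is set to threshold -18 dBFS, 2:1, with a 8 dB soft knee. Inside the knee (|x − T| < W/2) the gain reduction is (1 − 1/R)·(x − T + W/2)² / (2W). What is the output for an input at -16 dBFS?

x − T + W/2 = -16 − (-18) + 4 = 6.
GR = (1 − 1/2) × 6² / 16 = 0.5 × 36 / 16 = 1.125 dB.
Output = -16 − 1.125 = -17.125 dBFS.

-17.125 dBFS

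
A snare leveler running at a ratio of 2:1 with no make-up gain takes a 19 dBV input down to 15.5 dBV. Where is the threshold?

12 dBV

Gain reduction = 19 − 15.5 = 3.5 dB; output overshoot = GR / (R − 1) = 3.5 / 1 = 3.5 dB.
Threshold = output − output overshoot = 15.5 − 3.5 = 12 dBV.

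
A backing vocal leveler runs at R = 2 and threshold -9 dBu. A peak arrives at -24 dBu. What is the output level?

-24 dBu

-24 dBu is 15 dB below the -9 dBu threshold, so no gain reduction is applied.
Output = input = -24 dBu.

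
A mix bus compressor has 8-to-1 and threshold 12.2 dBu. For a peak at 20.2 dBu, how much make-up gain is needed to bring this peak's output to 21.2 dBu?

The peak compresses to 12.2 + 8/8 = 13.2 dBu.
To reach 21.2 dBu requires 21.2 − 13.2 = 8 dB of make-up.

8 dB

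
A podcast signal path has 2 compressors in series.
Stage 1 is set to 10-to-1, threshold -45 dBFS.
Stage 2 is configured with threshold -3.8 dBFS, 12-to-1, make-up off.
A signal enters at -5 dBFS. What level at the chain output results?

Stage 1: overshoot 40 dB → 40/10 = 4 dB → -41 dBFS.
Stage 2: -41 dBFS ≤ -3.8 dBFS, so stage 2 doesn't engage; output -41 dBFS.

-41 dBFS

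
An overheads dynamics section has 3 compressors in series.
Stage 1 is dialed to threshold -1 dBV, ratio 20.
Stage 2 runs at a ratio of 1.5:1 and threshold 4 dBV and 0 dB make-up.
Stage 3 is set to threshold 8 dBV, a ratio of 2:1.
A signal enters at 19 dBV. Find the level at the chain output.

0 dBV

Stage 1: 19 dBV is 20 dB over -1 dBV; at 20:1 that becomes 1 dB over, giving 0 dBV.
Stage 2: 0 dBV ≤ 4 dBV, so stage 2 doesn't engage; output 0 dBV.
Stage 3: 0 dBV ≤ 8 dBV, so stage 3 doesn't engage; output 0 dBV.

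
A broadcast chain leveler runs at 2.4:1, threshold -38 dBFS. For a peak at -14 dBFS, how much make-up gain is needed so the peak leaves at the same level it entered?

Overshoot 24 dB → 24/2.4 = 10 dB after compression, so the compressed level is -38 + 10 = -28 dBFS.
Make-up = target − compressed = -14 − (-28) = 14 dB.

14 dB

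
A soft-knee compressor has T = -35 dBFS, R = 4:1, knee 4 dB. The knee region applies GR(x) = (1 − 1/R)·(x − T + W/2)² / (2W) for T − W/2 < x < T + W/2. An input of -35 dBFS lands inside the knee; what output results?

-35.375 dBFS

x − T + W/2 = -35 − (-35) + 2 = 2.
GR = (1 − 1/4) × 2² / 8 = 0.75 × 4 / 8 = 0.375 dB.
Output = -35 − 0.375 = -35.375 dBFS.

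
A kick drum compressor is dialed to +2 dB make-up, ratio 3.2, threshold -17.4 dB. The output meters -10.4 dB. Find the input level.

-1.4 dB

Remove make-up: -10.4 − 2 = -12.4 dB.
Post-compression overshoot = -12.4 − (-17.4) = 5 dB.
Before 3.2:1 compression the overshoot was 5 × 3.2 = 16 dB, so input = -17.4 + 16 = -1.4 dB.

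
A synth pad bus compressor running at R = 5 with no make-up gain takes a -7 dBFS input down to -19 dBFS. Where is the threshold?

-22 dBFS

Let T be the threshold. Output overshoot = (input overshoot)/R, so -19 − T = (-7 − T)/5.
5·(-19 − T) = -7 − T → 4·T = -95 − (-7) = -88.
T = -88/4 = -22 dBFS.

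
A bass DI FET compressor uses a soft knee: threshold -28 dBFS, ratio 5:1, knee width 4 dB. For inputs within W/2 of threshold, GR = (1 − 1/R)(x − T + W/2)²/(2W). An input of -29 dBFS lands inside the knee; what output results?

-29.1 dBFS

x − T + W/2 = -29 − (-28) + 2 = 1.
GR = (1 − 1/5) × 1² / 8 = 0.8 × 1 / 8 = 0.1 dB.
Output = -29 − 0.1 = -29.1 dBFS.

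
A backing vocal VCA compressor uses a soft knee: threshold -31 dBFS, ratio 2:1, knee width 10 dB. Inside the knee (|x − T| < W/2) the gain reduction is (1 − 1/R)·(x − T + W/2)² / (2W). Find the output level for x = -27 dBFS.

x − T + W/2 = -27 − (-31) + 5 = 9.
GR = (1 − 1/2) × 9² / 20 = 0.5 × 81 / 20 = 2.025 dB.
Output = -27 − 2.025 = -29.025 dBFS.

-29.025 dBFS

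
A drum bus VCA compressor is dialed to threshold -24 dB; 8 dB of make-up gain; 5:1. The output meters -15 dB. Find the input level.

Stripping the +8 dB make-up gives -23 dB at the gain stage.
Post-compression overshoot = -23 − (-24) = 1 dB.
Before 5:1 compression the overshoot was 1 × 5 = 5 dB, so input = -24 + 5 = -19 dB.

-19 dB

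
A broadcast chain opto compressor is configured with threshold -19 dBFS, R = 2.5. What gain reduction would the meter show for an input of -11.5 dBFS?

-11.5 dBFS exceeds the threshold by 7.5 dB.
A 2.5:1 ratio leaves 3 dB of that excess.
Gain reduction = 7.5 − 3 = 4.5 dB.

4.5 dB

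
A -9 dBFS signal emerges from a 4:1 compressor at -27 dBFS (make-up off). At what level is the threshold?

-33 dBFS

Input is 24 dB above T (since output overshoot × R = input overshoot: (-27 − T)·4 = -9 − T gives T = -33 dBFS).
Check: -33 + (-9 − (-33))/4 = -33 + 6 = -27 dBFS. ✓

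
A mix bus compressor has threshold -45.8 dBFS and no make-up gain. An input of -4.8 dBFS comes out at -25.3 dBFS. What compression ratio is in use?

2:1

Input overshoot = -4.8 − (-45.8) = 41 dB; output overshoot = -25.3 − (-45.8) = 20.5 dB.
Ratio = 41 / 20.5 = 2.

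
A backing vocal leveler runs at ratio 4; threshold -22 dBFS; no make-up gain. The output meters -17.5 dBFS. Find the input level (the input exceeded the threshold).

That's 4.5 dB above the -22 dBFS threshold.
Input overshoot = R × output overshoot = 18 dB → input = -22 + 18 = -4 dBFS.

-4 dBFS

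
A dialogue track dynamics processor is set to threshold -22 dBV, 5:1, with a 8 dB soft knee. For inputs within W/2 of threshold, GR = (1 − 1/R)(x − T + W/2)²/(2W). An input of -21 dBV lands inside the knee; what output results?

x − T + W/2 = -21 − (-22) + 4 = 5.
GR = (1 − 1/5) × 5² / 16 = 0.8 × 25 / 16 = 1.25 dB.
Output = -21 − 1.25 = -22.25 dBV.

-22.25 dBV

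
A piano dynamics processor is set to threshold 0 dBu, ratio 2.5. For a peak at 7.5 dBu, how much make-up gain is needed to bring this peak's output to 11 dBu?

8 dB

The peak compresses to 0 + 7.5/2.5 = 3 dBu.
To reach 11 dBu requires 11 − 3 = 8 dB of make-up.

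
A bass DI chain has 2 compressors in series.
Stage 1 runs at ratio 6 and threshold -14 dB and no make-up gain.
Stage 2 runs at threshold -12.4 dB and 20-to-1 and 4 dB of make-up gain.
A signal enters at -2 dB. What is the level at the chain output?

-8.38 dB

Stage 1: overshoot 12 dB → 12/6 = 2 dB → -12 dB.
Stage 2: 0.4 dB above -12.4 dB, reduced 20:1 to 0.02 dB above → -12.38 dB; +4 dB make-up → -8.38 dB.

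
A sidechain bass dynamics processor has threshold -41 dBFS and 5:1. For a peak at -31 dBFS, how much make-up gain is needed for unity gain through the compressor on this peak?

The peak compresses to -41 + 10/5 = -39 dBFS.
To reach -31 dBFS requires -31 − (-39) = 8 dB of make-up.

8 dB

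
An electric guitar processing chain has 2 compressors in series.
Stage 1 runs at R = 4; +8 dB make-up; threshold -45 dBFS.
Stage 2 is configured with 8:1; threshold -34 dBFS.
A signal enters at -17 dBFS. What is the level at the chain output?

Stage 1: overshoot 28 dB → 28/4 = 7 dB → -38 dBFS; +8 dB make-up → -30 dBFS.
Stage 2: overshoot 4 dB → 4/8 = 0.5 dB → -33.5 dBFS.

-33.5 dBFS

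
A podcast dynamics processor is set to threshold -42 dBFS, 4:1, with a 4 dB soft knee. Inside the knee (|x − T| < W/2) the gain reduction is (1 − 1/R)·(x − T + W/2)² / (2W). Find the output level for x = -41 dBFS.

x − T + W/2 = -41 − (-42) + 2 = 3.
GR = (1 − 1/4) × 3² / 8 = 0.75 × 9 / 8 = 0.84375 dB.
Output = -41 − 0.84375 = -41.84375 dBFS.

-41.84375 dBFS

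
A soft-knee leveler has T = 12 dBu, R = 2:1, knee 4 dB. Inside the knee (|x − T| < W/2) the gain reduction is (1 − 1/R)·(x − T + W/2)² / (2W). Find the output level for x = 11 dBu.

10.9375 dBu

x − T + W/2 = 11 − 12 + 2 = 1.
GR = (1 − 1/2) × 1² / 8 = 0.5 × 1 / 8 = 0.0625 dB.
Output = 11 − 0.0625 = 10.9375 dBu.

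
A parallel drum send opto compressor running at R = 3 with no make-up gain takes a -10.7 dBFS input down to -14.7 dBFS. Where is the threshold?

-16.7 dBFS

Gain reduction = -10.7 − (-14.7) = 4 dB; output overshoot = GR / (R − 1) = 4 / 2 = 2 dB.
Threshold = output − output overshoot = -14.7 − 2 = -16.7 dBFS.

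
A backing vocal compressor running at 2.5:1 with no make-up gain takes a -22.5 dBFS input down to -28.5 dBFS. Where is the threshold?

-32.5 dBFS

Input is 10 dB above T (since output overshoot × R = input overshoot: (-28.5 − T)·2.5 = -22.5 − T gives T = -32.5 dBFS).
Check: -32.5 + (-22.5 − (-32.5))/2.5 = -32.5 + 4 = -28.5 dBFS. ✓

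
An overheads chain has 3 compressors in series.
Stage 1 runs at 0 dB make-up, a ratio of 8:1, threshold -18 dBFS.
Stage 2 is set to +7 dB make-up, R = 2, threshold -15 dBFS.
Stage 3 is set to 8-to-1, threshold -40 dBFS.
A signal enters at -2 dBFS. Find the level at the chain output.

-36.125 dBFS

Stage 1: -2 dBFS is 16 dB over -18 dBFS; at 8:1 that becomes 2 dB over, giving -16 dBFS.
Stage 2: -16 dBFS is at or below the -15 dBFS threshold — no compression; make-up brings it to -9 dBFS.
Stage 3: overshoot 31 dB → 31/8 = 3.875 dB → -36.125 dBFS.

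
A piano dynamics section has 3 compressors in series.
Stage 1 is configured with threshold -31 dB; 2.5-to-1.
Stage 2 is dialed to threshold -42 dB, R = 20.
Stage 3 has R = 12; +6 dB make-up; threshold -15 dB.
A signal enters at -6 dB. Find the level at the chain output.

-34.95 dB

Stage 1: overshoot 25 dB → 25/2.5 = 10 dB → -21 dB.
Stage 2: 21 dB above -42 dB, reduced 20:1 to 1.05 dB above → -40.95 dB.
Stage 3: below threshold (-40.95 ≤ -15); passes unchanged; make-up brings it to -34.95 dB.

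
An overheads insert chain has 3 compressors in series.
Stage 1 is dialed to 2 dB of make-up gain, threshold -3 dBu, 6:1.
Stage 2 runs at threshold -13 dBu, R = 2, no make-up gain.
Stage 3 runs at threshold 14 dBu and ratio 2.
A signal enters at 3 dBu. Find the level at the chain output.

Stage 1: 6 dB above -3 dBu, reduced 6:1 to 1 dB above → -2 dBu; +2 dB make-up → 0 dBu.
Stage 2: 0 dBu is 13 dB over -13 dBu; at 2:1 that becomes 6.5 dB over, giving -6.5 dBu.
Stage 3: -6.5 dBu ≤ 14 dBu, so stage 3 doesn't engage; output -6.5 dBu.

-6.5 dBu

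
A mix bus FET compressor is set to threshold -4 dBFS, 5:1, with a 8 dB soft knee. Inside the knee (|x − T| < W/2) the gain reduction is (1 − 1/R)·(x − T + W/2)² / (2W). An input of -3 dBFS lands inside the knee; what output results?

x − T + W/2 = -3 − (-4) + 4 = 5.
GR = (1 − 1/5) × 5² / 16 = 0.8 × 25 / 16 = 1.25 dB.
Output = -3 − 1.25 = -4.25 dBFS.

-4.25 dBFS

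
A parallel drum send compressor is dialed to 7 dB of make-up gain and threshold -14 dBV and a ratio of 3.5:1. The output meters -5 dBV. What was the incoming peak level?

Before make-up, the level was -5 − 7 = -12 dBV.
Post-compression overshoot = -12 − (-14) = 2 dB.
Before 3.5:1 compression the overshoot was 2 × 3.5 = 7 dB, so input = -14 + 7 = -7 dBV.

-7 dBV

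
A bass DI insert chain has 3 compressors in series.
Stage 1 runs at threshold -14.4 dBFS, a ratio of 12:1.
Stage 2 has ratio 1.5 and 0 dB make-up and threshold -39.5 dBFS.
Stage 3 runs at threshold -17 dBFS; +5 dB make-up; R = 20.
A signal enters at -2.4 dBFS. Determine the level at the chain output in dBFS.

Stage 1: overshoot 12 dB → 12/12 = 1 dB → -13.4 dBFS.
Stage 2: 26.1 dB above -39.5 dBFS, reduced 1.5:1 to 17.4 dB above → -22.1 dBFS.
Stage 3: -22.1 dBFS is at or below the -17 dBFS threshold — no compression; make-up brings it to -17.1 dBFS.

-17.1 dBFS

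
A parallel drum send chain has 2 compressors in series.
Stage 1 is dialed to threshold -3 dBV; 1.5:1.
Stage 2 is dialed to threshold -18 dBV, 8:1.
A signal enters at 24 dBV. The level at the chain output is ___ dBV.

-13.875 dBV

Stage 1: 27 dB above -3 dBV, reduced 1.5:1 to 18 dB above → 15 dBV.
Stage 2: overshoot 33 dB → 33/8 = 4.125 dB → -13.875 dBV.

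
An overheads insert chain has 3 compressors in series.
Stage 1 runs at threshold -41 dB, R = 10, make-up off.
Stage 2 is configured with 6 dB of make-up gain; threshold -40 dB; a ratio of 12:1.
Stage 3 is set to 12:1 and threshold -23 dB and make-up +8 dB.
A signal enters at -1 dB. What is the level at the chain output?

-25.75 dB

Stage 1: overshoot 40 dB → 40/10 = 4 dB → -37 dB.
Stage 2: -37 dB is 3 dB over -40 dB; at 12:1 that becomes 0.25 dB over, giving -39.75 dB; +6 dB make-up → -33.75 dB.
Stage 3: -33.75 dB ≤ -23 dB, so stage 3 doesn't engage; make-up brings it to -25.75 dB.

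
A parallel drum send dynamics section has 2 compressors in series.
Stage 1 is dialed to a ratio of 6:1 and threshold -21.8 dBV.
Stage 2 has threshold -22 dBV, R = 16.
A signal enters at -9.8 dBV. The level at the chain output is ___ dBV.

-21.8625 dBV

Stage 1: 12 dB above -21.8 dBV, reduced 6:1 to 2 dB above → -19.8 dBV.
Stage 2: overshoot 2.2 dB → 2.2/16 = 0.1375 dB → -21.8625 dBV.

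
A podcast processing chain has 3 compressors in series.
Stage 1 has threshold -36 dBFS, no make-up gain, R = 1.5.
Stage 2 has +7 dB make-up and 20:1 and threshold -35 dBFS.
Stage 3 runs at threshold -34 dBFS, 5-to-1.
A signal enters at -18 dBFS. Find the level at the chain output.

Stage 1: overshoot 18 dB → 18/1.5 = 12 dB → -24 dBFS.
Stage 2: 11 dB above -35 dBFS, reduced 20:1 to 0.55 dB above → -34.45 dBFS; +7 dB make-up → -27.45 dBFS.
Stage 3: overshoot 6.55 dB → 6.55/5 = 1.31 dB → -32.69 dBFS.

-32.69 dBFS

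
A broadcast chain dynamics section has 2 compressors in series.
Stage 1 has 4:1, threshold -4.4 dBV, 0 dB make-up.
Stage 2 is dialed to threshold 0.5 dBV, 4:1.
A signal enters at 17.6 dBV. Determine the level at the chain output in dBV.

Stage 1: 17.6 dBV is 22 dB over -4.4 dBV; at 4:1 that becomes 5.5 dB over, giving 1.1 dBV.
Stage 2: overshoot 0.6 dB → 0.6/4 = 0.15 dB → 0.65 dBV.

0.65 dBV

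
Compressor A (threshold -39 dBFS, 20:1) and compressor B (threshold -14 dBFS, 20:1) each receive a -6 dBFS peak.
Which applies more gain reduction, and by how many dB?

A: 33 dB over, compressed to 1.65 dB over, so 31.35 dB of GR.
B: 8 dB over, compressed to 0.4 dB over, so 7.6 dB of GR.
A applies 23.75 dB more gain reduction.

A, by 23.75 dB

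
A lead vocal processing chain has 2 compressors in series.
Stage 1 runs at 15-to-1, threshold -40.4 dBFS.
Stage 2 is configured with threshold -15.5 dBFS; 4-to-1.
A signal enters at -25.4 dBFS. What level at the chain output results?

Stage 1: -25.4 dBFS is 15 dB over -40.4 dBFS; at 15:1 that becomes 1 dB over, giving -39.4 dBFS.
Stage 2: -39.4 dBFS is at or below the -15.5 dBFS threshold — no compression; output -39.4 dBFS.

-39.4 dBFS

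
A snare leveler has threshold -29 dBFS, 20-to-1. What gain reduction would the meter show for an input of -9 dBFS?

The signal is 20 dB above threshold.
At 20:1, output sits 20/20 = 1 dB above threshold.
So the signal is attenuated by 20 − 1 = 19 dB.

19 dB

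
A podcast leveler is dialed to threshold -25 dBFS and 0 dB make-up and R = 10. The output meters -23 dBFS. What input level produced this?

-5 dBFS

Post-compression overshoot = -23 − (-25) = 2 dB.
Before 10:1 compression the overshoot was 2 × 10 = 20 dB, so input = -25 + 20 = -5 dBFS.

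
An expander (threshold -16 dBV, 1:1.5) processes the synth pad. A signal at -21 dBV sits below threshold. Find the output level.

-23.5 dBV

Undershoot = (-16) − (-21) = 5 dB.
At 1:1.5, that expands to 7.5 dB under threshold.
Output = -16 − 7.5 = -23.5 dBV.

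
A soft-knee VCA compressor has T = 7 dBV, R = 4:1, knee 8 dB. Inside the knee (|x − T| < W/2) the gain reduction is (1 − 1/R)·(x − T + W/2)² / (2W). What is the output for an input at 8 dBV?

6.828125 dBV

x − T + W/2 = 8 − 7 + 4 = 5.
GR = (1 − 1/4) × 5² / 16 = 0.75 × 25 / 16 = 1.171875 dB.
Output = 8 − 1.171875 = 6.828125 dBV.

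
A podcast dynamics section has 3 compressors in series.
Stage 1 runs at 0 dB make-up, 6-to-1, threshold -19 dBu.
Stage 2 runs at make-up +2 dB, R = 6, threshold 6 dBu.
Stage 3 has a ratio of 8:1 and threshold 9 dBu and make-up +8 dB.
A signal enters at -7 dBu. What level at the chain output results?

Stage 1: overshoot 12 dB → 12/6 = 2 dB → -17 dBu.
Stage 2: below threshold (-17 ≤ 6); passes unchanged; make-up brings it to -15 dBu.
Stage 3: below threshold (-15 ≤ 9); passes unchanged; make-up brings it to -7 dBu.

-7 dBu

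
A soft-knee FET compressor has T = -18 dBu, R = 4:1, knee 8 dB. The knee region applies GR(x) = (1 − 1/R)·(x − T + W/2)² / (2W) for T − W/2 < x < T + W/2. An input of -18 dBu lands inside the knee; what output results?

-18.75 dBu

x − T + W/2 = -18 − (-18) + 4 = 4.
GR = (1 − 1/4) × 4² / 16 = 0.75 × 16 / 16 = 0.75 dB.
Output = -18 − 0.75 = -18.75 dBu.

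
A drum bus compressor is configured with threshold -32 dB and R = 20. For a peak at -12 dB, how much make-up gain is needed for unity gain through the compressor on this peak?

The peak compresses to -32 + 20/20 = -31 dB.
To reach -12 dB requires -12 − (-31) = 19 dB of make-up.

19 dB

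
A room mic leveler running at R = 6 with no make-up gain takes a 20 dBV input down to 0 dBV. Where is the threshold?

-4 dBV

Let T be the threshold. Output overshoot = (input overshoot)/R, so 0 − T = (20 − T)/6.
6·(0 − T) = 20 − T → 5·T = 0 − 20 = -20.
T = -20/5 = -4 dBV.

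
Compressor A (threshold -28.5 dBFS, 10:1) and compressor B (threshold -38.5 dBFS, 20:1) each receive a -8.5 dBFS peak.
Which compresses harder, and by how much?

B, by 10.5 dB

A: 20 dB over, compressed to 2 dB over, so 18 dB of GR.
B: 30 dB over, compressed to 1.5 dB over, so 28.5 dB of GR.
Difference: 10.5 dB in favour of B.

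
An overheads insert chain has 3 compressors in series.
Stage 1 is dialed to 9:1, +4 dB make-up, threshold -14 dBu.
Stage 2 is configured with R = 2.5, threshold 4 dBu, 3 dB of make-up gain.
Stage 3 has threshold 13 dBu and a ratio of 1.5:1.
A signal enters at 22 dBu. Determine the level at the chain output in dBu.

Stage 1: overshoot 36 dB → 36/9 = 4 dB → -10 dBu; +4 dB make-up → -6 dBu.
Stage 2: -6 dBu ≤ 4 dBu, so stage 2 doesn't engage; make-up brings it to -3 dBu.
Stage 3: -3 dBu ≤ 13 dBu, so stage 3 doesn't engage; output -3 dBu.

-3 dBu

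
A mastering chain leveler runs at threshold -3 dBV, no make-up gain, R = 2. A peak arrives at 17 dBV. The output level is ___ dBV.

7 dBV

Overshoot: 17 − (-3) = 20 dB.
The 20 dB excess becomes 10 dB after 2:1 reduction.
That puts the output at 7 dBV.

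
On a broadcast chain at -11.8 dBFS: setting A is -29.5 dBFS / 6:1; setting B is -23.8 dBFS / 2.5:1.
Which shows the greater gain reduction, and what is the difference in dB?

A, by 7.55 dB

A: 17.7 dB over, compressed to 2.95 dB over, so 14.75 dB of GR.
B: 12 dB over, compressed to 4.8 dB over, so 7.2 dB of GR.
Difference: 7.55 dB in favour of A.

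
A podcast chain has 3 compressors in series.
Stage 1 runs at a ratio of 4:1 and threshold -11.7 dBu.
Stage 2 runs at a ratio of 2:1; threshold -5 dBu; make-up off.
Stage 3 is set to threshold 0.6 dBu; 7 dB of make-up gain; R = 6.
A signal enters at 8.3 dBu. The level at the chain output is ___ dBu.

0.3 dBu

Stage 1: 8.3 dBu is 20 dB over -11.7 dBu; at 4:1 that becomes 5 dB over, giving -6.7 dBu.
Stage 2: below threshold (-6.7 ≤ -5); passes unchanged; output -6.7 dBu.
Stage 3: -6.7 dBu ≤ 0.6 dBu, so stage 3 doesn't engage; make-up brings it to 0.3 dBu.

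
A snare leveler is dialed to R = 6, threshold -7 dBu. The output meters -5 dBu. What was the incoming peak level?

5 dBu

Post-compression overshoot = -5 − (-7) = 2 dB.
Input overshoot = R × output overshoot = 12 dB → input = -7 + 12 = 5 dBu.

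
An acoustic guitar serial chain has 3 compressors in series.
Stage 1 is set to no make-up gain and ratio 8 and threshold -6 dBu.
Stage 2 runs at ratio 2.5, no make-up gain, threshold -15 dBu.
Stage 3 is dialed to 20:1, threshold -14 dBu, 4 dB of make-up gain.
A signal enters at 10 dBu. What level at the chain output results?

Stage 1: 10 dBu is 16 dB over -6 dBu; at 8:1 that becomes 2 dB over, giving -4 dBu.
Stage 2: overshoot 11 dB → 11/2.5 = 4.4 dB → -10.6 dBu.
Stage 3: -10.6 dBu is 3.4 dB over -14 dBu; at 20:1 that becomes 0.17 dB over, giving -13.83 dBu; +4 dB make-up → -9.83 dBu.

-9.83 dBu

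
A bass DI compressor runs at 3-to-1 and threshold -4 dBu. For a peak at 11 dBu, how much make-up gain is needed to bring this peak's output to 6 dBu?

5 dB

The peak compresses to -4 + 15/3 = 1 dBu.
To reach 6 dBu requires 6 − 1 = 5 dB of make-up.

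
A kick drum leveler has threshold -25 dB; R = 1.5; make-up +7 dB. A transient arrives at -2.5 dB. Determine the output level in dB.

-2.5 dB sits 22.5 dB over threshold.
The 22.5 dB excess becomes 15 dB after 1.5:1 reduction.
Output = -25 + 15 = -10 dB; make-up adds 7 dB, giving -3 dB.

-3 dB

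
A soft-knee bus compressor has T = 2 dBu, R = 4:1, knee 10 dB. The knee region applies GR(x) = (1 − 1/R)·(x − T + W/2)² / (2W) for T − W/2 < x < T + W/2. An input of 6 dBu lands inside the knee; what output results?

2.9625 dBu

x − T + W/2 = 6 − 2 + 5 = 9.
GR = (1 − 1/4) × 9² / 20 = 0.75 × 81 / 20 = 3.0375 dB.
Output = 6 − 3.0375 = 2.9625 dBu.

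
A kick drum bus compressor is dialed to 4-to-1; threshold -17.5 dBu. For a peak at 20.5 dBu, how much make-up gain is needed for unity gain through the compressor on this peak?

28.5 dB

The peak compresses to -17.5 + 38/4 = -8 dBu.
To reach 20.5 dBu requires 20.5 − (-8) = 28.5 dB of make-up.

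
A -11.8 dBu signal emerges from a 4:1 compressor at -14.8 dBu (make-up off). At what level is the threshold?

Let T be the threshold. Output overshoot = (input overshoot)/R, so -14.8 − T = (-11.8 − T)/4.
4·(-14.8 − T) = -11.8 − T → 3·T = -59.2 − (-11.8) = -47.4.
T = -47.4/3 = -15.8 dBu.

-15.8 dBu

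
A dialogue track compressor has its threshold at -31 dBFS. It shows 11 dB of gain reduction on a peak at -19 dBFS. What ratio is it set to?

Input overshoot = -19 − (-31) = 12 dB.
Output overshoot = 12 − 11 = 1 dB.
Ratio = input overshoot / output overshoot = 12 / 1 = 12.

12:1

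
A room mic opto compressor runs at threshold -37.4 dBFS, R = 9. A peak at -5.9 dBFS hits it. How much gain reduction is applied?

28 dB

Overshoot = -5.9 − (-37.4) = 31.5 dB.
After 9:1 compression the overshoot becomes 31.5/9 = 3.5 dB.
GR = overshoot in − overshoot out = 31.5 − 3.5 = 28 dB.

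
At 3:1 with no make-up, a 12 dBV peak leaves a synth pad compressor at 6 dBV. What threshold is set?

Input is 9 dB above T (since output overshoot × R = input overshoot: (6 − T)·3 = 12 − T gives T = 3 dBV).
Check: 3 + (12 − 3)/3 = 3 + 3 = 6 dBV. ✓

3 dBV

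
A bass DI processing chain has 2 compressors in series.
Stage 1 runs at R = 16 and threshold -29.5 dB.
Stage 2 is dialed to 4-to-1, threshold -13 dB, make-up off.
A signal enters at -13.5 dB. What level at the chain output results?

Stage 1: 16 dB above -29.5 dB, reduced 16:1 to 1 dB above → -28.5 dB.
Stage 2: -28.5 dB is at or below the -13 dB threshold — no compression; output -28.5 dB.

-28.5 dB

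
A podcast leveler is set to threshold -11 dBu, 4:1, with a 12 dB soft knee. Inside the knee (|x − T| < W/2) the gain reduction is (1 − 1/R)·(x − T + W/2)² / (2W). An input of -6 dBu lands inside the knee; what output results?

-9.78125 dBu

x − T + W/2 = -6 − (-11) + 6 = 11.
GR = (1 − 1/4) × 11² / 24 = 0.75 × 121 / 24 = 3.78125 dB.
Output = -6 − 3.78125 = -9.78125 dBu.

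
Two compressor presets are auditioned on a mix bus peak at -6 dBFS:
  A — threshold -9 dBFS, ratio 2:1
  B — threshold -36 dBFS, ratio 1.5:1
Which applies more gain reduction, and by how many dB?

B, by 8.5 dB

A: overshoot 3 dB → output overshoot 1.5 dB → GR 1.5 dB.
B: overshoot 30 dB → output overshoot 20 dB → GR 10 dB.
B applies 8.5 dB more gain reduction.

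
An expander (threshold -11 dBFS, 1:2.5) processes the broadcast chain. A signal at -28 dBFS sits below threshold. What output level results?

The input is 17 dB below the -11 dBFS threshold.
A 1:2.5 expander multiplies undershoot by 2.5: 17 × 2.5 = 42.5 dB below threshold.
Output = -11 − 42.5 = -53.5 dBFS.

-53.5 dBFS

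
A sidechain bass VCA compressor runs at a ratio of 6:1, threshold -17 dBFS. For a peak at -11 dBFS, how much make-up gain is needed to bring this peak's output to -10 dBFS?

Overshoot 6 dB → 6/6 = 1 dB after compression, so the compressed level is -17 + 1 = -16 dBFS.
Make-up = target − compressed = -10 − (-16) = 6 dB.

6 dB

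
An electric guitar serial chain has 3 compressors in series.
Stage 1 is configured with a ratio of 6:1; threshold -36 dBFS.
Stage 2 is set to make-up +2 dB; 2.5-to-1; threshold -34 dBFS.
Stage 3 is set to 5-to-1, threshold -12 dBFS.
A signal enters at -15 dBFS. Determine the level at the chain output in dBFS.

-31.4 dBFS

Stage 1: overshoot 21 dB → 21/6 = 3.5 dB → -32.5 dBFS.
Stage 2: 1.5 dB above -34 dBFS, reduced 2.5:1 to 0.6 dB above → -33.4 dBFS; +2 dB make-up → -31.4 dBFS.
Stage 3: -31.4 dBFS ≤ -12 dBFS, so stage 3 doesn't engage; output -31.4 dBFS.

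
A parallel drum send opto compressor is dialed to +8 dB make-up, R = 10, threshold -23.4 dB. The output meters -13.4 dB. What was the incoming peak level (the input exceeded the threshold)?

-3.4 dB

Stripping the +8 dB make-up gives -21.4 dB at the gain stage.
The compressed level sits -21.4 − (-23.4) = 2 dB over threshold.
Before 10:1 compression the overshoot was 2 × 10 = 20 dB, so input = -23.4 + 20 = -3.4 dB.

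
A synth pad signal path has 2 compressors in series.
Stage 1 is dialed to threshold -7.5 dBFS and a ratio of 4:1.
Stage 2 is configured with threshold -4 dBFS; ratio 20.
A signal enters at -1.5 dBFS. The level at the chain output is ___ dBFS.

-6 dBFS

Stage 1: -1.5 dBFS is 6 dB over -7.5 dBFS; at 4:1 that becomes 1.5 dB over, giving -6 dBFS.
Stage 2: below threshold (-6 ≤ -4); passes unchanged; output -6 dBFS.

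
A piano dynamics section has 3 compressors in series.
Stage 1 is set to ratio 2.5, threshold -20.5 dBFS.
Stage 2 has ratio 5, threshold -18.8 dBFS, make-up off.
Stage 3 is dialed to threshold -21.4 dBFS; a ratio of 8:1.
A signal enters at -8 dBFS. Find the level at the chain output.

Stage 1: -8 dBFS is 12.5 dB over -20.5 dBFS; at 2.5:1 that becomes 5 dB over, giving -15.5 dBFS.
Stage 2: 3.3 dB above -18.8 dBFS, reduced 5:1 to 0.66 dB above → -18.14 dBFS.
Stage 3: -18.14 dBFS is 3.26 dB over -21.4 dBFS; at 8:1 that becomes 0.4075 dB over, giving -20.9925 dBFS.

-20.9925 dBFS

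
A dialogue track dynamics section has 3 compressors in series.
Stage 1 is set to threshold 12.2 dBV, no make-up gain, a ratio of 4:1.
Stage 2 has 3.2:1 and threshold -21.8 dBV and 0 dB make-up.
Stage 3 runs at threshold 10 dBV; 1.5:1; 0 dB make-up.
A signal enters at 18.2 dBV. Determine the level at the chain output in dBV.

Stage 1: 6 dB above 12.2 dBV, reduced 4:1 to 1.5 dB above → 13.7 dBV.
Stage 2: 13.7 dBV is 35.5 dB over -21.8 dBV; at 3.2:1 that becomes 11.09375 dB over, giving -10.70625 dBV.
Stage 3: -10.70625 dBV ≤ 10 dBV, so stage 3 doesn't engage; output -10.70625 dBV.

-10.70625 dBV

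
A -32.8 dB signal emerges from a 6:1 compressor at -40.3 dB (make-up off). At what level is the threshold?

-41.8 dB

Input is 9 dB above T (since output overshoot × R = input overshoot: (-40.3 − T)·6 = -32.8 − T gives T = -41.8 dB).
Check: -41.8 + (-32.8 − (-41.8))/6 = -41.8 + 1.5 = -40.3 dB. ✓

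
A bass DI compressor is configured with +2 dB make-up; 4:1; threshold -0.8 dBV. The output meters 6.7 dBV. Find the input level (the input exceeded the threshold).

Before make-up, the level was 6.7 − 2 = 4.7 dBV.
Post-compression overshoot = 4.7 − (-0.8) = 5.5 dB.
Undo the ratio: input overshoot = 5.5 × 4 = 22 dB, giving input = 21.2 dBV.

21.2 dBV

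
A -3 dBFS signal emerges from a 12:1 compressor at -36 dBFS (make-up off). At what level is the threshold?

-39 dBFS

Input is 36 dB above T (since output overshoot × R = input overshoot: (-36 − T)·12 = -3 − T gives T = -39 dBFS).
Check: -39 + (-3 − (-39))/12 = -39 + 3 = -36 dBFS. ✓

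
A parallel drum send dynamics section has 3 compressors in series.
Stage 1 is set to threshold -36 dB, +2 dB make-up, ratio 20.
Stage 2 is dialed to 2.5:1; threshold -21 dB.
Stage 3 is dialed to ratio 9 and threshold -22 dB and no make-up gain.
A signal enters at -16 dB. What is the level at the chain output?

Stage 1: -16 dB is 20 dB over -36 dB; at 20:1 that becomes 1 dB over, giving -35 dB; +2 dB make-up → -33 dB.
Stage 2: below threshold (-33 ≤ -21); passes unchanged; output -33 dB.
Stage 3: -33 dB is at or below the -22 dB threshold — no compression; output -33 dB.

-33 dB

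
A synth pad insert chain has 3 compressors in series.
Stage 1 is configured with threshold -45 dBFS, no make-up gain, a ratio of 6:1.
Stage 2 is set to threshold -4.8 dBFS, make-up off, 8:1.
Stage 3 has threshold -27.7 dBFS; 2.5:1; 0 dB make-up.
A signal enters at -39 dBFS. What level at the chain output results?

-44 dBFS

Stage 1: overshoot 6 dB → 6/6 = 1 dB → -44 dBFS.
Stage 2: -44 dBFS ≤ -4.8 dBFS, so stage 2 doesn't engage; output -44 dBFS.
Stage 3: below threshold (-44 ≤ -27.7); passes unchanged; output -44 dBFS.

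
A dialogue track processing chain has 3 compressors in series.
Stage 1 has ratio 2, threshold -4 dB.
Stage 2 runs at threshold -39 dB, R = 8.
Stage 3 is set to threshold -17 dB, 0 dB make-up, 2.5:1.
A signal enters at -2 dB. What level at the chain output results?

-34.5 dB

Stage 1: overshoot 2 dB → 2/2 = 1 dB → -3 dB.
Stage 2: -3 dB is 36 dB over -39 dB; at 8:1 that becomes 4.5 dB over, giving -34.5 dB.
Stage 3: -34.5 dB ≤ -17 dB, so stage 3 doesn't engage; output -34.5 dB.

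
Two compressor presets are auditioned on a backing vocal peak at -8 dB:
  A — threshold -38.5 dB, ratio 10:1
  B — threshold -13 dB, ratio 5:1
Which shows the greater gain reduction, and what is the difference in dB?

A: 30.5 dB over, compressed to 3.05 dB over, so 27.45 dB of GR.
B: 5 dB over, compressed to 1 dB over, so 4 dB of GR.
Difference: 23.45 dB in favour of A.

A, by 23.45 dB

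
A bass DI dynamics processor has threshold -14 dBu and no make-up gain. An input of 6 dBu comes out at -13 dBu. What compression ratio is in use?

20:1

Input overshoot = 6 − (-14) = 20 dB; output overshoot = -13 − (-14) = 1 dB.
Ratio = 20 / 1 = 20.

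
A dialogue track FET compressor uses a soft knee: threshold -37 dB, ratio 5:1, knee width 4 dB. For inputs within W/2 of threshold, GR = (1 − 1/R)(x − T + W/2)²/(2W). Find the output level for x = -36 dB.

-36.9 dB

x − T + W/2 = -36 − (-37) + 2 = 3.
GR = (1 − 1/5) × 3² / 8 = 0.8 × 9 / 8 = 0.9 dB.
Output = -36 − 0.9 = -36.9 dB.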